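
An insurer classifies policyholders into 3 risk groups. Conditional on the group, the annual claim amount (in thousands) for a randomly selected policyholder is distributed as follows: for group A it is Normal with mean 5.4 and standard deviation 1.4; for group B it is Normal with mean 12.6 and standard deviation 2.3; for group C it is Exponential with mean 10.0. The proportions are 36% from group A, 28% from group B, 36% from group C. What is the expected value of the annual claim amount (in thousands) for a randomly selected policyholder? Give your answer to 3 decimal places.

Component means — A: 5.4; B: 12.6; C: 10.
E[X] = 0.36·5.4 + 0.28·12.6 + 0.36·10 = 9.072.

9.072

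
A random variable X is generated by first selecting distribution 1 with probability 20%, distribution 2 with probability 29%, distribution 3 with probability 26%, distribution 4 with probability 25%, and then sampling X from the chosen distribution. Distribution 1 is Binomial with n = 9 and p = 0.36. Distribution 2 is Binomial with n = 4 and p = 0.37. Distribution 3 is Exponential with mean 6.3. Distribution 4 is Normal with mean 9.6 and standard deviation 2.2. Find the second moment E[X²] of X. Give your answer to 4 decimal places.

48.3087

For each component E[X²] = Var + (mean)², giving 1: 12.5712; 2: 3.1228; 3: 79.38; 4: 97.
Overall E[X²] = 0.2·12.5712 + 0.29·3.1228 + 0.26·79.38 + 0.25·97 = 48.3087.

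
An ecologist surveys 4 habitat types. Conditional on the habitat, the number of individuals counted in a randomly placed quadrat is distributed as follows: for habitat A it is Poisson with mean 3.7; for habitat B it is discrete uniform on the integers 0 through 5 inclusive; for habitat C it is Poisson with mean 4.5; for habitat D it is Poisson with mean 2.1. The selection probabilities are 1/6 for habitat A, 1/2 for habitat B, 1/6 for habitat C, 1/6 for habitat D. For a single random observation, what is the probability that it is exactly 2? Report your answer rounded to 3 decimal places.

Conditional on each habitat, P(X = 2): A: 0.169233; B: 0.166667; C: 0.112479; D: 0.270016.
By total probability, P(X = 2) = 0.166667·0.169233 + 0.5·0.166667 + 0.166667·0.112479 + 0.166667·0.270016 = 0.175288.

0.175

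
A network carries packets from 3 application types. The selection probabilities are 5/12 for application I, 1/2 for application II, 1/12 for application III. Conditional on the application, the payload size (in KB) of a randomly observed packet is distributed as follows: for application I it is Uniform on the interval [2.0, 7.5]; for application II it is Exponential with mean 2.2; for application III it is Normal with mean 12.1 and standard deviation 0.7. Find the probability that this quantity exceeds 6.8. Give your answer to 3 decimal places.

0.159

Conditional on each application, P(X > 6.8): I: 0.127273; II: 0.0454606; III: 1.
By total probability, P(X > 6.8) = 0.416667·0.127273 + 0.5·0.0454606 + 0.0833333·1 = 0.159094.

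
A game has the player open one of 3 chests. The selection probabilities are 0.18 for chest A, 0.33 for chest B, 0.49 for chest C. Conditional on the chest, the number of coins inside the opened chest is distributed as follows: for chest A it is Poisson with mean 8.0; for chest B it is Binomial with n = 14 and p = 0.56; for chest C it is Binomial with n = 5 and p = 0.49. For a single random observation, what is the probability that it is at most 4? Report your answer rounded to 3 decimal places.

Conditional on each chest, P(X ≤ 4): A: 0.0996324; B: 0.0361181; C: 0.971752.
By total probability, P(X ≤ 4) = 0.18·0.0996324 + 0.33·0.0361181 + 0.49·0.971752 = 0.506012.

0.506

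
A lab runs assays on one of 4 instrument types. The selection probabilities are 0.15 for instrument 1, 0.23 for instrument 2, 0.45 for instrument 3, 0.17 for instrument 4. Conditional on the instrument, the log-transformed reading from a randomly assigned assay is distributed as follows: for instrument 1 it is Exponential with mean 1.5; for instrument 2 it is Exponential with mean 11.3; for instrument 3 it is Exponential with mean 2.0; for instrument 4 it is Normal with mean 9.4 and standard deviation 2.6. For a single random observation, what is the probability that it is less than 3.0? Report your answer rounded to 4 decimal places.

Conditional on each instrument, P(X < 3.0): 1: 0.864665; 2: 0.233167; 3: 0.77687; 4: 0.00691713.
By total probability, P(X < 3.0) = 0.15·0.864665 + 0.23·0.233167 + 0.45·0.77687 + 0.17·0.00691713 = 0.534096.

0.5341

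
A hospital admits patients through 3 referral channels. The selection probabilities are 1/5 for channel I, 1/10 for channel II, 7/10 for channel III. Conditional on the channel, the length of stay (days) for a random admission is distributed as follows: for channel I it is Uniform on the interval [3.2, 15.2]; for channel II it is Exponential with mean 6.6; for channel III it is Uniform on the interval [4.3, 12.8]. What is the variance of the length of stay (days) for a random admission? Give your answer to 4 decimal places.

Per component, I: μ=9.2, E[X²]=96.64; II: μ=6.6, E[X²]=87.12; III: μ=8.55, E[X²]=79.1233.
E[X] = 0.2·9.2 + 0.1·6.6 + 0.7·8.55 = 8.485.
E[X²] = 0.2·96.64 + 0.1·87.12 + 0.7·79.1233 = 83.4263.
Var(X) = E[X²] − (E[X])² = 83.4263 − 71.9952 = 11.4311.

11.4311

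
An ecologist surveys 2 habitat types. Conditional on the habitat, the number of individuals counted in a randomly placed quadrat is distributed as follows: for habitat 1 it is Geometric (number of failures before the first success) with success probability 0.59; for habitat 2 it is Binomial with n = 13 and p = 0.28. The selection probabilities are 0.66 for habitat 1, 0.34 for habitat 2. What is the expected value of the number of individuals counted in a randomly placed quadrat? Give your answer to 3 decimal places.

Component means — 1: 0.694915; 2: 3.64.
E[X] = 0.66·0.694915 + 0.34·3.64 = 1.69624.

1.696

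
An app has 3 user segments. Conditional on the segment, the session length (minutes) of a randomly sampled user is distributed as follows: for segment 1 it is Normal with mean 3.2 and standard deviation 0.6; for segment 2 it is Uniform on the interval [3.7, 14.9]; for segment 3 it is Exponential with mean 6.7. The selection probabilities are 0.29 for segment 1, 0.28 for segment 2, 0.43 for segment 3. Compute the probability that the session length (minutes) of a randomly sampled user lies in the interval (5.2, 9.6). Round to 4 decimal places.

0.2054

Conditional on each segment, P(5.2 < X < 9.6): 1: 0.00042906; 2: 0.392857; 3: 0.221557.
By total probability, P(5.2 < X < 9.6) = 0.29·0.00042906 + 0.28·0.392857 + 0.43·0.221557 = 0.205394.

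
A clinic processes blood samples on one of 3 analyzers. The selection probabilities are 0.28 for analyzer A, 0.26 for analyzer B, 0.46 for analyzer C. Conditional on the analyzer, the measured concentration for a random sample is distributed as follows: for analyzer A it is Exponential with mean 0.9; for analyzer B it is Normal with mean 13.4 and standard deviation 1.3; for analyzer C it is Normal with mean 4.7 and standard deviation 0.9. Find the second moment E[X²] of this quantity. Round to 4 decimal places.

For each component E[X²] = Var + (mean)², giving A: 1.62; B: 181.25; C: 22.9.
Overall E[X²] = 0.28·1.62 + 0.26·181.25 + 0.46·22.9 = 58.1126.

58.1126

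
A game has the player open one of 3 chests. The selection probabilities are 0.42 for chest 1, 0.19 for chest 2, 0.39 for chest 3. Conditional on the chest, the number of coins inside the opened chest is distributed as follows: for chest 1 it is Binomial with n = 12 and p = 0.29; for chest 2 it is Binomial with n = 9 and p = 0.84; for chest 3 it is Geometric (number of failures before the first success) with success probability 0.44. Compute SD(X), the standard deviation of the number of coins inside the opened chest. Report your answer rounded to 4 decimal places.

Per component, 1: μ=3.48, E[X²]=14.5812; 2: μ=7.56, E[X²]=58.3632; 3: μ=1.27273, E[X²]=4.5124.
E[X] = 0.42·3.48 + 0.19·7.56 + 0.39·1.27273 = 3.39436.
E[X²] = 0.42·14.5812 + 0.19·58.3632 + 0.39·4.5124 = 18.9729.
Var(X) = E[X²] − (E[X])² = 18.9729 − 11.5217 = 7.45124.
SD(X) = √7.45124 = 2.7297.

2.7297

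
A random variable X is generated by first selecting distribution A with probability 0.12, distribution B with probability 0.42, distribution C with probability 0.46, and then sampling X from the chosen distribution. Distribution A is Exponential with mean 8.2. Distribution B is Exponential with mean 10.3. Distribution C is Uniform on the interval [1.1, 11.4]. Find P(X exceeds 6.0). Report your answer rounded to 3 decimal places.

0.533

Conditional on each component, P(X > 6.0): A: 0.481087; B: 0.558487; C: 0.524272.
By total probability, P(X > 6.0) = 0.12·0.481087 + 0.42·0.558487 + 0.46·0.524272 = 0.53346.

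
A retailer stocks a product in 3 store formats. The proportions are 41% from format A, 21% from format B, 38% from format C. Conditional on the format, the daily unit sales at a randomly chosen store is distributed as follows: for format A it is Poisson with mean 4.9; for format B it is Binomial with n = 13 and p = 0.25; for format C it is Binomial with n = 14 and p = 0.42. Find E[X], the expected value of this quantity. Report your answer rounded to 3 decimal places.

4.926

Component means — A: 4.9; B: 3.25; C: 5.88.
E[X] = 0.41·4.9 + 0.21·3.25 + 0.38·5.88 = 4.9259.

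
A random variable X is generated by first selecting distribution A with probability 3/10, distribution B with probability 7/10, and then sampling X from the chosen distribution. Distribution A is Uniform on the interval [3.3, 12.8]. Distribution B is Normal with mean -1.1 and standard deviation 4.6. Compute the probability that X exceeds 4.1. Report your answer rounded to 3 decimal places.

0.365

Conditional on each component, P(X > 4.1): A: 0.915789; B: 0.129147.
By total probability, P(X > 4.1) = 0.3·0.915789 + 0.7·0.129147 = 0.365139.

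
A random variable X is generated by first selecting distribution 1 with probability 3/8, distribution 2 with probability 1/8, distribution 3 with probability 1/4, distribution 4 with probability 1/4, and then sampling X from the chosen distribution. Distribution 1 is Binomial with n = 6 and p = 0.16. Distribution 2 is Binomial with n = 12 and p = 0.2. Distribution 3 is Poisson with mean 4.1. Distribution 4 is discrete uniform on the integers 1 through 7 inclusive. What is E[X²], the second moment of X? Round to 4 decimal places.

11.8355

For each component E[X²] = Var + (mean)², giving 1: 1.728; 2: 7.68; 3: 20.91; 4: 20.
Overall E[X²] = 0.375·1.728 + 0.125·7.68 + 0.25·20.91 + 0.25·20 = 11.8355.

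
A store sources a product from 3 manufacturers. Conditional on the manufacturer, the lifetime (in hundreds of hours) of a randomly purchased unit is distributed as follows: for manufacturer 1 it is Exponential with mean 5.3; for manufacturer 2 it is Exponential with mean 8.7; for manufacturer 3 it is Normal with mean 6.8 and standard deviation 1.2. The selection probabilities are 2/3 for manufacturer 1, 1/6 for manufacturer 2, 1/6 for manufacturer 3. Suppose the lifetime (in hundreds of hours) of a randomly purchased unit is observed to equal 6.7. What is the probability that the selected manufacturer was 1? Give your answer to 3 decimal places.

Likelihoods f(6.7 | ·): 1: 0.0532979; 2: 0.0532138; 3: 0.3313.
Posterior ∝ prior × likelihood. Numerator for 1: 0.666667·0.0532979 = 0.035532.
Normalizing constant: 0.666667·0.0532979 + 0.166667·0.0532138 + 0.166667·0.3313 = 0.0996175.
P(1 | observation) = 0.035532 / 0.0996175 = 0.356684.

0.357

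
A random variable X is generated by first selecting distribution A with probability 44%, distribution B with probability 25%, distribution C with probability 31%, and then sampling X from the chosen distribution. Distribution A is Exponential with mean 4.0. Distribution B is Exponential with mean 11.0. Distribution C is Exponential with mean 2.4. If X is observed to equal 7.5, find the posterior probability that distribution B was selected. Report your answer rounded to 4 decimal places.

0.3377

Likelihoods f(7.5 | ·): A: 0.0383387; B: 0.0459724; C: 0.0183071.
Posterior ∝ prior × likelihood. Numerator for B: 0.25·0.0459724 = 0.0114931.
Normalizing constant: 0.44·0.0383387 + 0.25·0.0459724 + 0.31·0.0183071 = 0.0340373.
P(B | observation) = 0.0114931 / 0.0340373 = 0.337662.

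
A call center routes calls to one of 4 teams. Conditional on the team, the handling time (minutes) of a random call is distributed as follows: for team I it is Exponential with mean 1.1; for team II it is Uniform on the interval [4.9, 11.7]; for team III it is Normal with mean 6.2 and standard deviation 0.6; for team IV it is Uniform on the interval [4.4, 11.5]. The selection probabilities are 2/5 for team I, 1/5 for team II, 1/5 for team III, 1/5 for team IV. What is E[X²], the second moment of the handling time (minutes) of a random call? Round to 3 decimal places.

36.757

For each component E[X²] = Var + (mean)², giving I: 2.42; II: 72.7433; III: 38.8; IV: 67.4033.
Overall E[X²] = 0.4·2.42 + 0.2·72.7433 + 0.2·38.8 + 0.2·67.4033 = 36.7573.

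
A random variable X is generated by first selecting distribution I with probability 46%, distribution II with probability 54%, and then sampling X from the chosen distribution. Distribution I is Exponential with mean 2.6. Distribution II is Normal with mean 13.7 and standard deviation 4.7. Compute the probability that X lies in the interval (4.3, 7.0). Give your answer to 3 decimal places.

0.086

Conditional on each component, P(4.3 < X < 7.0): I: 0.123588; II: 0.0542516.
By total probability, P(4.3 < X < 7.0) = 0.46·0.123588 + 0.54·0.0542516 = 0.0861464.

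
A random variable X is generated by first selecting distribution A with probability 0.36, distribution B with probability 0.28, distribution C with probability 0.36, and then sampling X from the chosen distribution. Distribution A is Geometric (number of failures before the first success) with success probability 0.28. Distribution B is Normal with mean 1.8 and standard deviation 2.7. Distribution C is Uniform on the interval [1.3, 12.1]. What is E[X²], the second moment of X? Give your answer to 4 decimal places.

28.2945

For each component E[X²] = Var + (mean)², giving A: 15.7959; B: 10.53; C: 54.61.
Overall E[X²] = 0.36·15.7959 + 0.28·10.53 + 0.36·54.61 = 28.2945.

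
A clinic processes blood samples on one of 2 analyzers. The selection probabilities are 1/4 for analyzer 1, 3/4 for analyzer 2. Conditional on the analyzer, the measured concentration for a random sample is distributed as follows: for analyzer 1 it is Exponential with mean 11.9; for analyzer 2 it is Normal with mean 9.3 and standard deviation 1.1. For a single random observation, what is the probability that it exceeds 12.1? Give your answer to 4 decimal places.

Conditional on each analyzer, P(X > 12.1): 1: 0.361748; 2: 0.00545678.
By total probability, P(X > 12.1) = 0.25·0.361748 + 0.75·0.00545678 = 0.0945296.

0.0945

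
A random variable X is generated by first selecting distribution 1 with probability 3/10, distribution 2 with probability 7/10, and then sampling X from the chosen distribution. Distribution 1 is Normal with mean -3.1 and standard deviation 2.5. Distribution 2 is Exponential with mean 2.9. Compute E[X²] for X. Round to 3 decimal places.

For each component E[X²] = Var + (mean)², giving 1: 15.86; 2: 16.82.
Overall E[X²] = 0.3·15.86 + 0.7·16.82 = 16.532.

16.532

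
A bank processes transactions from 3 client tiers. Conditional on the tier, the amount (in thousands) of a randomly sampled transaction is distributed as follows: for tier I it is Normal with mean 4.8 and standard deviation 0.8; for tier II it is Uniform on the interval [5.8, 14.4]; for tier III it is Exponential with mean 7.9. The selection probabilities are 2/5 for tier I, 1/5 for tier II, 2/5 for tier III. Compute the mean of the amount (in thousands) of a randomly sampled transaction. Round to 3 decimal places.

Component means — I: 4.8; II: 10.1; III: 7.9.
E[X] = 0.4·4.8 + 0.2·10.1 + 0.4·7.9 = 7.1.

7.100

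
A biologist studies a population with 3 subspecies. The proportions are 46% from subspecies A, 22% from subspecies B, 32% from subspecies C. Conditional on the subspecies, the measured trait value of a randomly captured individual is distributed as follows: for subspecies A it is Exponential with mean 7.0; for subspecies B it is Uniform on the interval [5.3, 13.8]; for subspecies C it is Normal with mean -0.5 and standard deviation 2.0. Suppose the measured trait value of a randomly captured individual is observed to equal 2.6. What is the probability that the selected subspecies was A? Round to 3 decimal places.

Likelihoods f(2.6 | ·): A: 0.0985355; B: 0; C: 0.0600045.
Posterior ∝ prior × likelihood. Numerator for A: 0.46·0.0985355 = 0.0453263.
Normalizing constant: 0.46·0.0985355 + 0.22·0 + 0.32·0.0600045 = 0.0645278.
P(A | observation) = 0.0453263 / 0.0645278 = 0.702431.

0.702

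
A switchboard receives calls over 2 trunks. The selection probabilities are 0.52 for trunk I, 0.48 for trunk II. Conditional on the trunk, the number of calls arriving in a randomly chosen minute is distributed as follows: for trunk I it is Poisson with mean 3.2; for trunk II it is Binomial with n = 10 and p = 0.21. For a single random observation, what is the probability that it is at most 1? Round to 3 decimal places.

Conditional on each trunk, P(X ≤ 1): I: 0.171201; II: 0.346371.
By total probability, P(X ≤ 1) = 0.52·0.171201 + 0.48·0.346371 = 0.255283.

0.255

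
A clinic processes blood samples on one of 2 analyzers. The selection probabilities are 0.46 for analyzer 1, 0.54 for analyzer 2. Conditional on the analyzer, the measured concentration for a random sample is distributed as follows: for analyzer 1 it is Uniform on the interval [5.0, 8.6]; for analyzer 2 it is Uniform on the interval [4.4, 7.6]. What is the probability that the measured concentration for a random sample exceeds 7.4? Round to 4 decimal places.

0.1871

Conditional on each analyzer, P(X > 7.4): 1: 0.333333; 2: 0.0625.
By total probability, P(X > 7.4) = 0.46·0.333333 + 0.54·0.0625 = 0.187083.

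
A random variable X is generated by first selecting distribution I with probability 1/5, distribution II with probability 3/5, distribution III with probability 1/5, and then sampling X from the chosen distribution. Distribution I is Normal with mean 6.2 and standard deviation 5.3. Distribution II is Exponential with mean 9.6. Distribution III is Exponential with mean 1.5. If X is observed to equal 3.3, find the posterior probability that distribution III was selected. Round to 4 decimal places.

0.2050

Likelihoods f(3.3 | ·): I: 0.0648069; II: 0.0738652; III: 0.0738688.
Posterior ∝ prior × likelihood. Numerator for III: 0.2·0.0738688 = 0.0147738.
Normalizing constant: 0.2·0.0648069 + 0.6·0.0738652 + 0.2·0.0738688 = 0.0720543.
P(III | observation) = 0.0147738 / 0.0720543 = 0.205036.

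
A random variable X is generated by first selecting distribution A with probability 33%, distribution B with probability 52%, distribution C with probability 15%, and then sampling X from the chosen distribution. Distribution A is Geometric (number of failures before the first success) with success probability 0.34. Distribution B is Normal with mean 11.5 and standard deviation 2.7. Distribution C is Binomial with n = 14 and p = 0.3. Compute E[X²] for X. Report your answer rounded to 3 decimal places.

78.775

For each component E[X²] = Var + (mean)², giving A: 9.47751; B: 139.54; C: 20.58.
Overall E[X²] = 0.33·9.47751 + 0.52·139.54 + 0.15·20.58 = 78.7754.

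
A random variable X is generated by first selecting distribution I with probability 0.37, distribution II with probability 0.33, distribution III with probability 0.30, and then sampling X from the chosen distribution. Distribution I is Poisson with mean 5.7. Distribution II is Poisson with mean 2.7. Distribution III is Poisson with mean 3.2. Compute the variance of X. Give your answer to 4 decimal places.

5.7774

Per component, I: μ=5.7, E[X²]=38.19; II: μ=2.7, E[X²]=9.99; III: μ=3.2, E[X²]=13.44.
E[X] = 0.37·5.7 + 0.33·2.7 + 0.3·3.2 = 3.96.
E[X²] = 0.37·38.19 + 0.33·9.99 + 0.3·13.44 = 21.459.
Var(X) = E[X²] − (E[X])² = 21.459 − 15.6816 = 5.7774.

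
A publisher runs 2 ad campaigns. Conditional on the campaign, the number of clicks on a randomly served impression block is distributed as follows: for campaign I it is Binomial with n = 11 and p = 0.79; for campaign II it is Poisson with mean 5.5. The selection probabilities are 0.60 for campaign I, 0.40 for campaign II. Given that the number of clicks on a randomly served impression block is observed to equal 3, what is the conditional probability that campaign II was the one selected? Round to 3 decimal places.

Likelihoods P(X=3 | ·): I: 0.000307694; II: 0.113323.
Posterior ∝ prior × likelihood. Numerator for II: 0.4·0.113323 = 0.0453291.
Normalizing constant: 0.6·0.000307694 + 0.4·0.113323 = 0.0455137.
P(II | observation) = 0.0453291 / 0.0455137 = 0.995944.

0.996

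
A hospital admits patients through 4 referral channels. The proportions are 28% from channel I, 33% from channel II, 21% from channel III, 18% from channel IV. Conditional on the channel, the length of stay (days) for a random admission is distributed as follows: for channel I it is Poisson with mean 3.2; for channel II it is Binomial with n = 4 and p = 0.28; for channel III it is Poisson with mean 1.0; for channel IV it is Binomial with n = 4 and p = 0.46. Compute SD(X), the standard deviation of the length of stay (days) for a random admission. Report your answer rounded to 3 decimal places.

1.545

Per component, I: μ=3.2, E[X²]=13.44; II: μ=1.12, E[X²]=2.0608; III: μ=1, E[X²]=2; IV: μ=1.84, E[X²]=4.3792.
E[X] = 0.28·3.2 + 0.33·1.12 + 0.21·1 + 0.18·1.84 = 1.8068.
E[X²] = 0.28·13.44 + 0.33·2.0608 + 0.21·2 + 0.18·4.3792 = 5.65152.
Var(X) = E[X²] − (E[X])² = 5.65152 − 3.26453 = 2.38699.
SD(X) = √2.38699 = 1.54499.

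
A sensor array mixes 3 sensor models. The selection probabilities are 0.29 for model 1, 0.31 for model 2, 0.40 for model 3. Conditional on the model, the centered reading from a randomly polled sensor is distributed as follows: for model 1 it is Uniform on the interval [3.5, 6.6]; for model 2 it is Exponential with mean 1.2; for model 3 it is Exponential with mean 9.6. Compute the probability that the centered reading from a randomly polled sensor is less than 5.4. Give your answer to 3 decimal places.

0.656

Conditional on each model, P(X < 5.4): 1: 0.612903; 2: 0.988891; 3: 0.430217.
By total probability, P(X < 5.4) = 0.29·0.612903 + 0.31·0.988891 + 0.4·0.430217 = 0.656385.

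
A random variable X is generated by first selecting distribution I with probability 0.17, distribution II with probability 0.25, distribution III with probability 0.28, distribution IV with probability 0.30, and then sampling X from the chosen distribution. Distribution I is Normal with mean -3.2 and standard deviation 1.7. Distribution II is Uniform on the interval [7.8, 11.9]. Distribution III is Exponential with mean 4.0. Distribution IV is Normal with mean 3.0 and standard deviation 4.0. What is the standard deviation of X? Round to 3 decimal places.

5.271

Per component, I: μ=-3.2, E[X²]=13.13; II: μ=9.85, E[X²]=98.4233; III: μ=4, E[X²]=32; IV: μ=3, E[X²]=25.
E[X] = 0.17·-3.2 + 0.25·9.85 + 0.28·4 + 0.3·3 = 3.9385.
E[X²] = 0.17·13.13 + 0.25·98.4233 + 0.28·32 + 0.3·25 = 43.2979.
Var(X) = E[X²] − (E[X])² = 43.2979 − 15.5118 = 27.7862.
SD(X) = √27.7862 = 5.27126.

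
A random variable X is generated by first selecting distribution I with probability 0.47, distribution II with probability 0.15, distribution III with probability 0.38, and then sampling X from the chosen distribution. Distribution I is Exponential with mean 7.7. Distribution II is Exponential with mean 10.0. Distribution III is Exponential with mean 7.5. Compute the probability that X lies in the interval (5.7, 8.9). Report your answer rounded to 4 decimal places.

Conditional on each component, P(5.7 < X < 8.9): I: 0.162198; II: 0.15487; III: 0.162429.
By total probability, P(5.7 < X < 8.9) = 0.47·0.162198 + 0.15·0.15487 + 0.38·0.162429 = 0.161187.

0.1612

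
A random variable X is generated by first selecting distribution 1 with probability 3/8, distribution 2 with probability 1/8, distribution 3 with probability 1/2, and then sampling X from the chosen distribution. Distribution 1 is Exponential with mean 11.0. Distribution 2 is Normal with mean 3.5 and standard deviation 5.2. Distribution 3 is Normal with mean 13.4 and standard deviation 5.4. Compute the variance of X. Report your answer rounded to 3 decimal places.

Per component, 1: μ=11, E[X²]=242; 2: μ=3.5, E[X²]=39.29; 3: μ=13.4, E[X²]=208.72.
E[X] = 0.375·11 + 0.125·3.5 + 0.5·13.4 = 11.2625.
E[X²] = 0.375·242 + 0.125·39.29 + 0.5·208.72 = 200.021.
Var(X) = E[X²] − (E[X])² = 200.021 − 126.844 = 73.1773.

73.177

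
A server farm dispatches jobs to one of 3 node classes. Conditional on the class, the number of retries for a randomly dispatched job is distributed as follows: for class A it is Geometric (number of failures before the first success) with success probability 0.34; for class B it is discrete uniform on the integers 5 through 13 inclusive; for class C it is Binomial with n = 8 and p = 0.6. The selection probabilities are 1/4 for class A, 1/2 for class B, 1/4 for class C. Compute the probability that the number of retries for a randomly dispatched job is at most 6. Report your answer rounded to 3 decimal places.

0.571

Conditional on each class, P(X ≤ 6): A: 0.945448; B: 0.222222; C: 0.893624.
By total probability, P(X ≤ 6) = 0.25·0.945448 + 0.5·0.222222 + 0.25·0.893624 = 0.570879.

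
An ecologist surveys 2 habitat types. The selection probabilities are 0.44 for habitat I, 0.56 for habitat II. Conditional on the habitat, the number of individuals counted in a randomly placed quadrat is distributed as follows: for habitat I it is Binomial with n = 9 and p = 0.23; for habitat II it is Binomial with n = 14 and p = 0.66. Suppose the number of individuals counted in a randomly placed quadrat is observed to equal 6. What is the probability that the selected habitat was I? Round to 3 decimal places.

Likelihoods P(X=6 | ·): I: 0.00567699; II: 0.0443252.
Posterior ∝ prior × likelihood. Numerator for I: 0.44·0.00567699 = 0.00249788.
Normalizing constant: 0.44·0.00567699 + 0.56·0.0443252 = 0.02732.
P(I | observation) = 0.00249788 / 0.02732 = 0.0914305.

0.091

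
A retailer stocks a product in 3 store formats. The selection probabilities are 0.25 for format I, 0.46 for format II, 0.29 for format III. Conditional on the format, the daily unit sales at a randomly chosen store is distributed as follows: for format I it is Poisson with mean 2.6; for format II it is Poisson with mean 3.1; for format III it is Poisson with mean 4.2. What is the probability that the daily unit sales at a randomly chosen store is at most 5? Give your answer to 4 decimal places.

0.8728

Conditional on each format, P(X ≤ 5): I: 0.950963; II: 0.905666; III: 0.753143.
By total probability, P(X ≤ 5) = 0.25·0.950963 + 0.46·0.905666 + 0.29·0.753143 = 0.872759.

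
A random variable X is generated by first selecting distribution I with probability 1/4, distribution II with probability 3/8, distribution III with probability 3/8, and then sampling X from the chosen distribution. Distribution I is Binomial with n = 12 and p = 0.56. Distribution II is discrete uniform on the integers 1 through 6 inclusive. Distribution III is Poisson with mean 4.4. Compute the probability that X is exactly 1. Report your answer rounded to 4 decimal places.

Conditional on each component, P(X = 1): I: 0.000804172; II: 0.166667; III: 0.0540203.
By total probability, P(X = 1) = 0.25·0.000804172 + 0.375·0.166667 + 0.375·0.0540203 = 0.0829587.

0.0830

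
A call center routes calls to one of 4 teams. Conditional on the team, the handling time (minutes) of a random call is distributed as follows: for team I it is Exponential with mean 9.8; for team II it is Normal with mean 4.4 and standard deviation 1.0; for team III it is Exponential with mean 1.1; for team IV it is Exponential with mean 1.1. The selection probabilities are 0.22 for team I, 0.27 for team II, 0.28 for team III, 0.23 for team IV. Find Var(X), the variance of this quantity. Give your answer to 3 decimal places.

33.740

Per component, I: μ=9.8, E[X²]=192.08; II: μ=4.4, E[X²]=20.36; III: μ=1.1, E[X²]=2.42; IV: μ=1.1, E[X²]=2.42.
E[X] = 0.22·9.8 + 0.27·4.4 + 0.28·1.1 + 0.23·1.1 = 3.905.
E[X²] = 0.22·192.08 + 0.27·20.36 + 0.28·2.42 + 0.23·2.42 = 48.989.
Var(X) = E[X²] − (E[X])² = 48.989 − 15.249 = 33.74.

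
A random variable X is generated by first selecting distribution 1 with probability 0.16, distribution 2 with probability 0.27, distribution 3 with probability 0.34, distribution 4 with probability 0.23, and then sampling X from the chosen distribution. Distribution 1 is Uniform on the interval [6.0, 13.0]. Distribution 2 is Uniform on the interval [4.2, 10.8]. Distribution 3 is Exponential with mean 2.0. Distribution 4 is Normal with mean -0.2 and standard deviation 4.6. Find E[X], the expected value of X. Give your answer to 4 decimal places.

4.1790

Component means — 1: 9.5; 2: 7.5; 3: 2; 4: -0.2.
E[X] = 0.16·9.5 + 0.27·7.5 + 0.34·2 + 0.23·-0.2 = 4.179.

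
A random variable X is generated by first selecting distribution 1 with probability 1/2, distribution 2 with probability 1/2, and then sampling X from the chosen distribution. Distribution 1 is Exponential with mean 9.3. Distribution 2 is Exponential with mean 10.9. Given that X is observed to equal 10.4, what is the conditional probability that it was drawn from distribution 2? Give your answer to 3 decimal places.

Likelihoods f(10.4 | ·): 1: 0.0351443; 2: 0.0353346.
Posterior ∝ prior × likelihood. Numerator for 2: 0.5·0.0353346 = 0.0176673.
Normalizing constant: 0.5·0.0351443 + 0.5·0.0353346 = 0.0352395.
P(2 | observation) = 0.0176673 / 0.0352395 = 0.501351.

0.501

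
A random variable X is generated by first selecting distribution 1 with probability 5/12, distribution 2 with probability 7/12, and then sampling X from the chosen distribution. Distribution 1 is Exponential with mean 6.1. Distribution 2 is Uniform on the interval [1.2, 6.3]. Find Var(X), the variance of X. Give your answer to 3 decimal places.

Per component, 1: μ=6.1, E[X²]=74.42; 2: μ=3.75, E[X²]=16.23.
E[X] = 0.416667·6.1 + 0.583333·3.75 = 4.72917.
E[X²] = 0.416667·74.42 + 0.583333·16.23 = 40.4758.
Var(X) = E[X²] − (E[X])² = 40.4758 − 22.365 = 18.1108.

18.111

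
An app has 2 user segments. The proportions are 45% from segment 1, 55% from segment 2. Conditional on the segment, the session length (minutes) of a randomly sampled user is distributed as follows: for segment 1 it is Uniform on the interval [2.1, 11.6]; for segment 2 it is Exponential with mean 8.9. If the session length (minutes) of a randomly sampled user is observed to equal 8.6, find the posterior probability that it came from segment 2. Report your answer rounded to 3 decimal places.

0.332

Likelihoods f(8.6 | ·): 1: 0.105263; 2: 0.0427518.
Posterior ∝ prior × likelihood. Numerator for 2: 0.55·0.0427518 = 0.0235135.
Normalizing constant: 0.45·0.105263 + 0.55·0.0427518 = 0.0708819.
P(2 | observation) = 0.0235135 / 0.0708819 = 0.331728.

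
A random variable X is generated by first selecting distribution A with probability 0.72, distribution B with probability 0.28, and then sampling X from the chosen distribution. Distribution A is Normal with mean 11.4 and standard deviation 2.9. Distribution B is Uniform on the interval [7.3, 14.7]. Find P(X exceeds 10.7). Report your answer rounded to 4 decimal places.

0.5800

Conditional on each component, P(X > 10.7): A: 0.595369; B: 0.540541.
By total probability, P(X > 10.7) = 0.72·0.595369 + 0.28·0.540541 = 0.580017.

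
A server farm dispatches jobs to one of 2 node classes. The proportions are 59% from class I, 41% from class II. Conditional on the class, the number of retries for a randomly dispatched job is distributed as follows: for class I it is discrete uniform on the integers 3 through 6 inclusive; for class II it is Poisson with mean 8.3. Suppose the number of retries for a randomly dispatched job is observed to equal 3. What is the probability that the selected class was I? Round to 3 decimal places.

0.938

Likelihoods P(X=3 | ·): I: 0.25; II: 0.0236831.
Posterior ∝ prior × likelihood. Numerator for I: 0.59·0.25 = 0.1475.
Normalizing constant: 0.59·0.25 + 0.41·0.0236831 = 0.15721.
P(I | observation) = 0.1475 / 0.15721 = 0.938235.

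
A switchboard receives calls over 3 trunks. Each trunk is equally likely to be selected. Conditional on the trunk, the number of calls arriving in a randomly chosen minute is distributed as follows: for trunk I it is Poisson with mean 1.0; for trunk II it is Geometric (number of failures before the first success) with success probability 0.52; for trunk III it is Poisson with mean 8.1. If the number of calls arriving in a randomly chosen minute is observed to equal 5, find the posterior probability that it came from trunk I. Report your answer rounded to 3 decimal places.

0.029

Likelihoods P(X=5 | ·): I: 0.00306566; II: 0.0132498; III: 0.088198.
Posterior ∝ prior × likelihood. Numerator for I: 0.333333·0.00306566 = 0.00102189.
Normalizing constant: 0.333333·0.00306566 + 0.333333·0.0132498 + 0.333333·0.088198 = 0.0348378.
P(I | observation) = 0.00102189 / 0.0348378 = 0.0293327.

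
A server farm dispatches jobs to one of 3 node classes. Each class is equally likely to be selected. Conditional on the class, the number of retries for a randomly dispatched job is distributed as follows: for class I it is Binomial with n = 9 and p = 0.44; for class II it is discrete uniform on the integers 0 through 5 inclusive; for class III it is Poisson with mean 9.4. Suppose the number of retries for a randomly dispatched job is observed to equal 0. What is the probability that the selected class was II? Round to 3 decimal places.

Likelihoods P(X=0 | ·): I: 0.00541617; II: 0.166667; III: 8.27241e-05.
Posterior ∝ prior × likelihood. Numerator for II: 0.333333·0.166667 = 0.0555556.
Normalizing constant: 0.333333·0.00541617 + 0.333333·0.166667 + 0.333333·8.27241e-05 = 0.0573885.
P(II | observation) = 0.0555556 / 0.0573885 = 0.96806.

0.968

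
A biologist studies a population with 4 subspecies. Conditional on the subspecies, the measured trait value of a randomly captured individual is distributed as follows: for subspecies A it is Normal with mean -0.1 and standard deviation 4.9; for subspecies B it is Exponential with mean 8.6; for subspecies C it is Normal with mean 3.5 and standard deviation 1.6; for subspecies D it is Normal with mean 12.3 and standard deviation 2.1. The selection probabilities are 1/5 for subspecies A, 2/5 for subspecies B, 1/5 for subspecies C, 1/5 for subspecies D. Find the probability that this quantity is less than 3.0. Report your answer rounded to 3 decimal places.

0.341

Conditional on each subspecies, P(X < 3.0): A: 0.73652; B: 0.294492; C: 0.37733; D: 4.74297e-06.
By total probability, P(X < 3.0) = 0.2·0.73652 + 0.4·0.294492 + 0.2·0.37733 + 0.2·4.74297e-06 = 0.340568.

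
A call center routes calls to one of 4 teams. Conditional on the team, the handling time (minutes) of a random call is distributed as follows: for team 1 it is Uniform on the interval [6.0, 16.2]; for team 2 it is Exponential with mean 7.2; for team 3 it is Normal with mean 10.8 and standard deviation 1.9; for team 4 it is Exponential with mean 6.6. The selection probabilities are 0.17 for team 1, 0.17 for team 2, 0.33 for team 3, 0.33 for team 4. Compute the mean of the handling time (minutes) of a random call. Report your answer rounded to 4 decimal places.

8.8530

Component means — 1: 11.1; 2: 7.2; 3: 10.8; 4: 6.6.
E[X] = 0.17·11.1 + 0.17·7.2 + 0.33·10.8 + 0.33·6.6 = 8.853.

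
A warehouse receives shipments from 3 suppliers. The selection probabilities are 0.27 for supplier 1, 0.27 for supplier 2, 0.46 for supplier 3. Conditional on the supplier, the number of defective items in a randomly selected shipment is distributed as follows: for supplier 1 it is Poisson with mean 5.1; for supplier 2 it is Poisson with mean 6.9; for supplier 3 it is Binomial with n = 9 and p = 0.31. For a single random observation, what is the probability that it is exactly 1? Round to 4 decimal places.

0.0762

Conditional on each supplier, P(X = 1): 1: 0.0310934; 2: 0.00695372; 3: 0.14335.
By total probability, P(X = 1) = 0.27·0.0310934 + 0.27·0.00695372 + 0.46·0.14335 = 0.0762136.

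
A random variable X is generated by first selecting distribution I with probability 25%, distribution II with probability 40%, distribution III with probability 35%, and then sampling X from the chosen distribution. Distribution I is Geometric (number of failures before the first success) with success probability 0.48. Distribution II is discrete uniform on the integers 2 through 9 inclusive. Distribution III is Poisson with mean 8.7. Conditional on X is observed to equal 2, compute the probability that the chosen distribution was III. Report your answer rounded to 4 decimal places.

0.0261

Likelihoods P(X=2 | ·): I: 0.129792; II: 0.125; III: 0.00630444.
Posterior ∝ prior × likelihood. Numerator for III: 0.35·0.00630444 = 0.00220655.
Normalizing constant: 0.25·0.129792 + 0.4·0.125 + 0.35·0.00630444 = 0.0846546.
P(III | observation) = 0.00220655 / 0.0846546 = 0.0260654.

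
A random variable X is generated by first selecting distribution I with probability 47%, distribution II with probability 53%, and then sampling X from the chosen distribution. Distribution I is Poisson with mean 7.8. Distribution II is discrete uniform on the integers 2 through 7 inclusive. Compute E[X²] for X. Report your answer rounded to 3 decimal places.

For each component E[X²] = Var + (mean)², giving I: 68.64; II: 23.1667.
Overall E[X²] = 0.47·68.64 + 0.53·23.1667 = 44.5391.

44.539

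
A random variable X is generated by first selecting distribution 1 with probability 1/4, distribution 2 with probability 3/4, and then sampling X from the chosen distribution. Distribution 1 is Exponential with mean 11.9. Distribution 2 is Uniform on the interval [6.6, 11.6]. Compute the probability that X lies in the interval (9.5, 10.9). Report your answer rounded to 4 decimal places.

Conditional on each component, P(9.5 < X < 10.9): 1: 0.049955; 2: 0.28.
By total probability, P(9.5 < X < 10.9) = 0.25·0.049955 + 0.75·0.28 = 0.222489.

0.2225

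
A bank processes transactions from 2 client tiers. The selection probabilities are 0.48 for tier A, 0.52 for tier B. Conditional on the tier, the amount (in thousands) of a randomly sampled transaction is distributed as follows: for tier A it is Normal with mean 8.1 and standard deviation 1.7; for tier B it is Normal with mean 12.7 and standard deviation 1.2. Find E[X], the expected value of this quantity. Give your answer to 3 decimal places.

10.492

Component means — A: 8.1; B: 12.7.
E[X] = 0.48·8.1 + 0.52·12.7 = 10.492.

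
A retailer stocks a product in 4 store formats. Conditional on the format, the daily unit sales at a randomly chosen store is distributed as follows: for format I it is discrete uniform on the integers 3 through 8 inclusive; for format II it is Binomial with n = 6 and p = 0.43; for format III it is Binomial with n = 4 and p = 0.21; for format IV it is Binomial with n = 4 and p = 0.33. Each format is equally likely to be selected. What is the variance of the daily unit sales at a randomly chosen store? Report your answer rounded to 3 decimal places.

Per component, I: μ=5.5, E[X²]=33.1667; II: μ=2.58, E[X²]=8.127; III: μ=0.84, E[X²]=1.3692; IV: μ=1.32, E[X²]=2.6268.
E[X] = 0.25·5.5 + 0.25·2.58 + 0.25·0.84 + 0.25·1.32 = 2.56.
E[X²] = 0.25·33.1667 + 0.25·8.127 + 0.25·1.3692 + 0.25·2.6268 = 11.3224.
Var(X) = E[X²] − (E[X])² = 11.3224 − 6.5536 = 4.76882.

4.769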